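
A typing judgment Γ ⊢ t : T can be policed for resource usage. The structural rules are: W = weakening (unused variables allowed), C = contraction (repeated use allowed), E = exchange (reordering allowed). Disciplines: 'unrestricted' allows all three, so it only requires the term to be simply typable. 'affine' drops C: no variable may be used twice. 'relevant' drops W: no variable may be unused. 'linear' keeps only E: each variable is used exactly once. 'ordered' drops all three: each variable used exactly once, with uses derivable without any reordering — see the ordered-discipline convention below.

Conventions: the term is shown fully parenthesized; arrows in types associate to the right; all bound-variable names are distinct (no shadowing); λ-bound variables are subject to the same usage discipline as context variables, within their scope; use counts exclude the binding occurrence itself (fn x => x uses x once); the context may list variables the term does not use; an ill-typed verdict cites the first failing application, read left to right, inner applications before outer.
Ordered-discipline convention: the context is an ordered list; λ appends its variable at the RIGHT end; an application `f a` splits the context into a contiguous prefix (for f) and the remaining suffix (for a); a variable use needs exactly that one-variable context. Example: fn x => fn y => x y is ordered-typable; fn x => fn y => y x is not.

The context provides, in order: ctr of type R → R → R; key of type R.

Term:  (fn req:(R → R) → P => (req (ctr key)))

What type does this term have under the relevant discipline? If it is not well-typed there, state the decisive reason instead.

term : ((R → R) → P) → P
usage: ctr: 1×, key: 1×, req (bound): 1×
left-to-right use order: req, ctr, key
typing: the term checks, with type ((R → R) → P) → P
all disciplines: ordered ✗ · linear ✓ · affine ✓ · relevant ✓ · unrestricted ✓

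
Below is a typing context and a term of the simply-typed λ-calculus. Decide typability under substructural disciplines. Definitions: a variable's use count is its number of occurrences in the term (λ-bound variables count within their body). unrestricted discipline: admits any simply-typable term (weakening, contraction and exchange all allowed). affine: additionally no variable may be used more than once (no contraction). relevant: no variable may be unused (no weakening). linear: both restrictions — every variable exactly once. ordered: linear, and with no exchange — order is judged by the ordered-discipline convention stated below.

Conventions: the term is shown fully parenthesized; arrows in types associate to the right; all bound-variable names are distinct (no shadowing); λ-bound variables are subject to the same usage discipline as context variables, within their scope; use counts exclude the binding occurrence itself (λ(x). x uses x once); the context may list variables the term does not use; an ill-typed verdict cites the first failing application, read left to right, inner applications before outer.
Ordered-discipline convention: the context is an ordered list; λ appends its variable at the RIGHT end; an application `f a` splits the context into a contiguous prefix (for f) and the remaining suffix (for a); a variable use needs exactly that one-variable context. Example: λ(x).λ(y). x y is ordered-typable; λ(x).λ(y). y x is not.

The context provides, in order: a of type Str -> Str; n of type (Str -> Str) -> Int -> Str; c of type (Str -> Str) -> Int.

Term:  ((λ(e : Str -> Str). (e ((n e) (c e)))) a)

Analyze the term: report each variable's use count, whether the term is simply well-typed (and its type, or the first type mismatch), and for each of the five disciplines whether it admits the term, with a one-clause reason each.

usage: a ×1; n ×1; c ×1; e (bound) ×3
order of uses: e, n, e, c, e, a
typing: ✓ — Str
ordered ✗ (repeated use of e ×3)
linear ✗ (repeated use of e ×3)
affine ✗ (repeated use of e ×3)
relevant ✓ (at least one use each (a, n, c, e))
unrestricted ✓ (simply typable at Str; W, C, E all held)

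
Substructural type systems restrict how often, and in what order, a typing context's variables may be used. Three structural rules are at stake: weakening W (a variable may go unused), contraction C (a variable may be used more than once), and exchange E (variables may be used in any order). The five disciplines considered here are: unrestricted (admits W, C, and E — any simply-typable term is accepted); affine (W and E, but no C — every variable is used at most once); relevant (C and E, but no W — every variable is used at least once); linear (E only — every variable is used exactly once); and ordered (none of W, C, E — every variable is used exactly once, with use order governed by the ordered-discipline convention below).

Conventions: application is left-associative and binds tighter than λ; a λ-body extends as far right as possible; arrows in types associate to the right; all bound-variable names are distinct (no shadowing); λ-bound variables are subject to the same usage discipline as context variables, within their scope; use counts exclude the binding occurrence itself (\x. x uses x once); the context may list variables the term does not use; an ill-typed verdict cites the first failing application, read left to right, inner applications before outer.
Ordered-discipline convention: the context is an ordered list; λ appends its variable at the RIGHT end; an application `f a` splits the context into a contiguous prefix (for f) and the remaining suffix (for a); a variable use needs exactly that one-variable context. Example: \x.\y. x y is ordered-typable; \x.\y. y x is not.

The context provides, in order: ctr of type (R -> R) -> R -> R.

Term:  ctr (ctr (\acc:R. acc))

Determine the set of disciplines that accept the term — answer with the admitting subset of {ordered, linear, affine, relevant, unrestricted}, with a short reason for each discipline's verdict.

accepted by: relevant, unrestricted
variable uses: ctr ×2, acc (λ-bound) ×1
uses in reading order: ctr, ctr, acc
typing: well-typed — term : R -> R
ordered: ✗, repeated use of ctr ×2
linear: ✗, repeated use of ctr ×2
affine: ✗, repeated use of ctr ×2
relevant: ✓, ctr, acc: all used, weakening unneeded
unrestricted: ✓, type-checks (R -> R) and nothing is barred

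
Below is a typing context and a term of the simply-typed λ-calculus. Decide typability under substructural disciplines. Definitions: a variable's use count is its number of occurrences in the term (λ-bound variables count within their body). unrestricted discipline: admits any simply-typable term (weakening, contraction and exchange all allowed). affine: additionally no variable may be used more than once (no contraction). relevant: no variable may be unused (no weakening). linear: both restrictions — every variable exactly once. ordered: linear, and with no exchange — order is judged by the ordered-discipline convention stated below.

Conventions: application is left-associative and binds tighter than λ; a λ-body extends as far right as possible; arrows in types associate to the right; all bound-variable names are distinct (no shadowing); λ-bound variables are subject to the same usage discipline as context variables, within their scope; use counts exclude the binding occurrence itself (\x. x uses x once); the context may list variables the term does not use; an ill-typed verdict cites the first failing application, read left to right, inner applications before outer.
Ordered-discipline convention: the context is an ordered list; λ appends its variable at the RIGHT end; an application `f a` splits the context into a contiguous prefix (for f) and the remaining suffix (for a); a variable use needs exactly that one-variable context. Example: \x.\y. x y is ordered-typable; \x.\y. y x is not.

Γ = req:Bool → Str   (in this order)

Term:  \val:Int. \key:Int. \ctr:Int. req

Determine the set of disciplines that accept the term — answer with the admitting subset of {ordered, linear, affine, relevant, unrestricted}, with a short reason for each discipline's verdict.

accepted by: affine, unrestricted
use counts: req: 1×; val (λ-bound): 0×; key (λ-bound): 0×; ctr (λ-bound): 0×
left-to-right use order: req
typing: well-typed at Int → Int → Int → Bool → Str
ordered: ✗, needs weakening: val, key, ctr unused
linear: ✗, needs weakening: val, key, ctr unused
affine: ✓, req, val, key, ctr: no repeats, contraction unneeded
relevant: ✗, needs weakening: val, key, ctr unused
unrestricted: ✓, typability at Int → Int → Int → Bool → Str is all that's needed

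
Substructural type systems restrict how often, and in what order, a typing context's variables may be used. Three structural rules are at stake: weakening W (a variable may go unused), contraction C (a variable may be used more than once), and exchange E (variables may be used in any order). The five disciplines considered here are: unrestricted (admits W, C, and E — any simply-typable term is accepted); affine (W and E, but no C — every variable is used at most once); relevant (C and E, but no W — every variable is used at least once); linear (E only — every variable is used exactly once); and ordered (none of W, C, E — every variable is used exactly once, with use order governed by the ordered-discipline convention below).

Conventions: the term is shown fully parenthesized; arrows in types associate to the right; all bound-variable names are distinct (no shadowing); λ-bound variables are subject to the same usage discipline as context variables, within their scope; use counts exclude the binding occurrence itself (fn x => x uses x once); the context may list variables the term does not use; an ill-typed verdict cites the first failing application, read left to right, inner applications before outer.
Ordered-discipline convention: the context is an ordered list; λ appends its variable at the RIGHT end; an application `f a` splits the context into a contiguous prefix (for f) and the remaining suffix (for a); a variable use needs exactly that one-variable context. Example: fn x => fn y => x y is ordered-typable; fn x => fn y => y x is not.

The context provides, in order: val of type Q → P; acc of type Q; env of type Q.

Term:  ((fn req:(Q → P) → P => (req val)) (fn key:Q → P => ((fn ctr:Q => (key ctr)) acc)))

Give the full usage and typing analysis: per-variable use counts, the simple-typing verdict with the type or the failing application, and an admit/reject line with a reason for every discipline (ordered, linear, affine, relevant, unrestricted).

usage: val: 1×; acc: 1×; env: 0×; req (λ-bound): 1×; key (λ-bound): 1×; ctr (λ-bound): 1×
uses in reading order: req, val, key, ctr, acc
typing: ✓ — P
ordered: ✗, env never used (weakening)
linear: ✗, env never used (weakening)
affine: ✓, no duplicate uses among val, acc, env, req, key, ctr
relevant: ✗, env never used (weakening)
unrestricted: ✓, typability at P is all that's needed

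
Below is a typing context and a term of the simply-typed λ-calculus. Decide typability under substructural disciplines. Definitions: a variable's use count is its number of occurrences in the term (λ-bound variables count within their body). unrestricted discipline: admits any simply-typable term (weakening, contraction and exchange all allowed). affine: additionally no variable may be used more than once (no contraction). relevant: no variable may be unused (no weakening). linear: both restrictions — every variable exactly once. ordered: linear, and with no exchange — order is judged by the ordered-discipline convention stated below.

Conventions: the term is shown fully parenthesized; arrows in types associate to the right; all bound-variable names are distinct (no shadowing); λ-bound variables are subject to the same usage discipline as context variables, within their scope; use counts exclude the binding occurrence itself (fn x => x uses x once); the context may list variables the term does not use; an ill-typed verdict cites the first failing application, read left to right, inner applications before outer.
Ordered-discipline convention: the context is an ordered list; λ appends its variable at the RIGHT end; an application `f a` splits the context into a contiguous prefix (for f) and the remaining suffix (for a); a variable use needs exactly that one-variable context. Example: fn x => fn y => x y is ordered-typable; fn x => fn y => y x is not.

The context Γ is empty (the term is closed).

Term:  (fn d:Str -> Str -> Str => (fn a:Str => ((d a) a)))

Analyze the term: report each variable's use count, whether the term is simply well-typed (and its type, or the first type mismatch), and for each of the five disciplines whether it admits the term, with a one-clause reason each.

use counts: d [bound]=1; a [bound]=2
left-to-right use order: d, a, a
typing: well-typed — term : (Str -> Str -> Str) -> Str -> Str
ordered: ✗ — a ×2 used more than once (contraction)
linear: ✗ — a ×2 used more than once (contraction)
affine: ✗ — a ×2 used more than once (contraction)
relevant: ✓ — every one of d, a appears
unrestricted: ✓ — simply typable at (Str -> Str -> Str) -> Str -> Str; W, C, E all held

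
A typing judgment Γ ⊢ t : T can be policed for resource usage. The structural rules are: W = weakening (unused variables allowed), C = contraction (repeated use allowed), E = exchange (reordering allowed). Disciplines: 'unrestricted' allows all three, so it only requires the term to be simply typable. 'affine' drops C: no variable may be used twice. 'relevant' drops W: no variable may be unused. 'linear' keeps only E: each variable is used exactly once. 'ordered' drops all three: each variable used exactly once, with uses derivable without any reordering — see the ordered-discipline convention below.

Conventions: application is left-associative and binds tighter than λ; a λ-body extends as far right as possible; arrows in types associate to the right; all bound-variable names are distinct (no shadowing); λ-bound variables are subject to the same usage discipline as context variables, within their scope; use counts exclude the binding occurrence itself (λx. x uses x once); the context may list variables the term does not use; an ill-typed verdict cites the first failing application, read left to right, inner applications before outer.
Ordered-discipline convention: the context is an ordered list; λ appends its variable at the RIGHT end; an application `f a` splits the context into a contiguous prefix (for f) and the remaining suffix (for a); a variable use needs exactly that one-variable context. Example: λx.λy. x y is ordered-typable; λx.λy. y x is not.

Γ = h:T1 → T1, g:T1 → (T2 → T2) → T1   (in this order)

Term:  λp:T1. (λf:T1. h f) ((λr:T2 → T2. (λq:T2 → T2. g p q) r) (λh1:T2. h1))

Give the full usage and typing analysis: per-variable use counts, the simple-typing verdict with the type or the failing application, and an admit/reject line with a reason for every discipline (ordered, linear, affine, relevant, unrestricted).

use counts: h ×1, g ×1, p (λ-bound) ×1, f (λ-bound) ×1, r (λ-bound) ×1, q (λ-bound) ×1, h1 (λ-bound) ×1
left-to-right use order: h, f, g, p, q, r, h1
typing: the term checks, with type T1 → T1
ordered: ✓ — single-use (h, g, p, f, r, q, h1), ordered derivation ok
linear: ✓ — each of h, g, p, f, r, q, h1 used exactly once
affine: ✓ — h, g, p, f, r, q, h1: no repeats, contraction unneeded
relevant: ✓ — h, g, p, f, r, q, h1: all used, weakening unneeded
unrestricted: ✓ — simply typable at T1 → T1; W, C, E all held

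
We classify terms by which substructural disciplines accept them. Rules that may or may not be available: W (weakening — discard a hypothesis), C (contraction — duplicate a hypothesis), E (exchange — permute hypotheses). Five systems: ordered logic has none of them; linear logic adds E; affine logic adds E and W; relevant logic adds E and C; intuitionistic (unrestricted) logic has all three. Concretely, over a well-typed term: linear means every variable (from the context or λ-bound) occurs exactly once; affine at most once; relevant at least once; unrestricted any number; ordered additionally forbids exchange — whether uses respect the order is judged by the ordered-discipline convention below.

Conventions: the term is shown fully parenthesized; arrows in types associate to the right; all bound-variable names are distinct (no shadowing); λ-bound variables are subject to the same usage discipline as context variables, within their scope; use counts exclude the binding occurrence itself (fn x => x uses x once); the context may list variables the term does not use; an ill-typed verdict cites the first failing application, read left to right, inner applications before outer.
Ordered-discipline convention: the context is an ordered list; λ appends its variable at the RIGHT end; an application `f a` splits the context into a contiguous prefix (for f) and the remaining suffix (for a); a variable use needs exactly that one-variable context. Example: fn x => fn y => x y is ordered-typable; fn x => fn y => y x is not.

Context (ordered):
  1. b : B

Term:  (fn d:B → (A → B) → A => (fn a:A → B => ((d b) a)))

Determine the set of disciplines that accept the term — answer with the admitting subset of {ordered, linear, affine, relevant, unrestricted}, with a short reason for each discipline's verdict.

admitted by: linear, affine, relevant, unrestricted
variable uses: b: 1×; d [bound]: 1×; a [bound]: 1×
left-to-right use order: d, b, a
typing: well-typed — term : (B → (A → B) → A) → (A → B) → A
ordered ✗ (needs exchange: uses follow d, b, a)
linear ✓ (b, d, a: one use apiece)
affine ✓ (no duplicate uses among b, d, a)
relevant ✓ (every one of b, d, a appears)
unrestricted ✓ (type-checks ((B → (A → B) → A) → (A → B) → A) and nothing is barred)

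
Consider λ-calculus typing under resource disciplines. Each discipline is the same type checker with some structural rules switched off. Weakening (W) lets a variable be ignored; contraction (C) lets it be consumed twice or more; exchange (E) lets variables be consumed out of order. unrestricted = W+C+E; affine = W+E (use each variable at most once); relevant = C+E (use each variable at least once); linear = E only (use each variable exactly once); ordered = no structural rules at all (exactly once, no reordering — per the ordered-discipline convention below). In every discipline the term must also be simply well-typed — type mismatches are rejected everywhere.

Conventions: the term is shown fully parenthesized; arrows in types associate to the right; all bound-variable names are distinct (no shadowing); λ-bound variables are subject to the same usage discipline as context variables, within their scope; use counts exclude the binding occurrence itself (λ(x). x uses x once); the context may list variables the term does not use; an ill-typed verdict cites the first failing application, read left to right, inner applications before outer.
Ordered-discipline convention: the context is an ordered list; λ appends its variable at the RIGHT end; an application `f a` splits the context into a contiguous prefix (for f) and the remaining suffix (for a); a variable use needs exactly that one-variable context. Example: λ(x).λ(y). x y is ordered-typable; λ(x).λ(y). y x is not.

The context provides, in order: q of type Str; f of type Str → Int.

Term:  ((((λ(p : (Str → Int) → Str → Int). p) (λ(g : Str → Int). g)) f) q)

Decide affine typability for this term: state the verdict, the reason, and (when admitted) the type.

yes — none of q, f, p, g used more than once; term : Int
use counts: q=1; f=1; p (λ-bound)=1; g (λ-bound)=1
uses in reading order: p, g, f, q
typing: the term checks, with type Int
summary: ordered ✗; linear ✓; affine ✓; relevant ✓; unrestricted ✓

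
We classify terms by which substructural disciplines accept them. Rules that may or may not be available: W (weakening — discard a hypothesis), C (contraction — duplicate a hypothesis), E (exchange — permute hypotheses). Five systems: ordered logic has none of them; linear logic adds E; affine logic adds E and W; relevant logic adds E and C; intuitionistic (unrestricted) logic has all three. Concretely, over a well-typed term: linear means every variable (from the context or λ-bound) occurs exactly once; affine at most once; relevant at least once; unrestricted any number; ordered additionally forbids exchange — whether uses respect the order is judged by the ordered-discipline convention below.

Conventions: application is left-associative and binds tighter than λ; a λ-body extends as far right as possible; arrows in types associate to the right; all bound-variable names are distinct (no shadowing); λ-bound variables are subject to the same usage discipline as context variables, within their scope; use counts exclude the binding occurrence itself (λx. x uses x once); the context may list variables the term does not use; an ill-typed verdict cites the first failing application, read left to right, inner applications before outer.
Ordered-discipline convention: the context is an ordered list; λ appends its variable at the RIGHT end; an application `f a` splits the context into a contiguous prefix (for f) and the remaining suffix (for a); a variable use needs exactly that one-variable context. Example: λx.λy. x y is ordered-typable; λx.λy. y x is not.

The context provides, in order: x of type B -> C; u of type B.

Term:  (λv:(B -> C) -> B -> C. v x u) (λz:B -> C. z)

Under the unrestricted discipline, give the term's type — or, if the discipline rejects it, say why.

term : C
variable uses: x: 1×; u: 1×; v [bound]: 1×; z [bound]: 1×
left-to-right use order: v, x, u, z
typing: well-typed — term : C
all disciplines: ordered ✗ | linear ✓ | affine ✓ | relevant ✓ | unrestricted ✓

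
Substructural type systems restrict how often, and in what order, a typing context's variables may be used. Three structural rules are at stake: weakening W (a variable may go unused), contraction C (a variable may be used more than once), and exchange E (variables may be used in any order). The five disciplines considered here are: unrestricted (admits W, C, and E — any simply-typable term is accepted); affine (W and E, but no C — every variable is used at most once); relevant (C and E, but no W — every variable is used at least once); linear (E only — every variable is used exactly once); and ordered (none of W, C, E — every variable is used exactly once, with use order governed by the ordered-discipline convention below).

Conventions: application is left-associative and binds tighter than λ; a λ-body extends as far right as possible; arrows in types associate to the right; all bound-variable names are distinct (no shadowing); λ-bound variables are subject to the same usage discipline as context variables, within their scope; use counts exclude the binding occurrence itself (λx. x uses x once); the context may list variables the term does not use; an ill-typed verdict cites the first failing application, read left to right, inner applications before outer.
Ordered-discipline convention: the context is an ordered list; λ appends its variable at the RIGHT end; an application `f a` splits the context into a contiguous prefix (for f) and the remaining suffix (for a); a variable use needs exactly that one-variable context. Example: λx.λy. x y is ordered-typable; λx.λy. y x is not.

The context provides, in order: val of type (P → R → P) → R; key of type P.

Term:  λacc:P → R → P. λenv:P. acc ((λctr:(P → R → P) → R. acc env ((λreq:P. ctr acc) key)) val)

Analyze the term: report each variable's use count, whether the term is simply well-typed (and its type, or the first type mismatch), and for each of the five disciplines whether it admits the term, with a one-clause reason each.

counts: val: 1×, key: 1×, acc (λ-bound): 3×, env (λ-bound): 1×, ctr (λ-bound): 1×, req (λ-bound): 0×
order of uses: acc, acc, env, ctr, acc, key, val
typing: well-typed — term : (P → R → P) → P → R → P
ordered ✗ (uses contraction: acc ×3; needs weakening: req unused)
linear ✗ (uses contraction: acc ×3; needs weakening: req unused)
affine ✗ (uses contraction: acc ×3)
relevant ✗ (needs weakening: req unused)
unrestricted ✓ (type-checks ((P → R → P) → P → R → P) and nothing is barred)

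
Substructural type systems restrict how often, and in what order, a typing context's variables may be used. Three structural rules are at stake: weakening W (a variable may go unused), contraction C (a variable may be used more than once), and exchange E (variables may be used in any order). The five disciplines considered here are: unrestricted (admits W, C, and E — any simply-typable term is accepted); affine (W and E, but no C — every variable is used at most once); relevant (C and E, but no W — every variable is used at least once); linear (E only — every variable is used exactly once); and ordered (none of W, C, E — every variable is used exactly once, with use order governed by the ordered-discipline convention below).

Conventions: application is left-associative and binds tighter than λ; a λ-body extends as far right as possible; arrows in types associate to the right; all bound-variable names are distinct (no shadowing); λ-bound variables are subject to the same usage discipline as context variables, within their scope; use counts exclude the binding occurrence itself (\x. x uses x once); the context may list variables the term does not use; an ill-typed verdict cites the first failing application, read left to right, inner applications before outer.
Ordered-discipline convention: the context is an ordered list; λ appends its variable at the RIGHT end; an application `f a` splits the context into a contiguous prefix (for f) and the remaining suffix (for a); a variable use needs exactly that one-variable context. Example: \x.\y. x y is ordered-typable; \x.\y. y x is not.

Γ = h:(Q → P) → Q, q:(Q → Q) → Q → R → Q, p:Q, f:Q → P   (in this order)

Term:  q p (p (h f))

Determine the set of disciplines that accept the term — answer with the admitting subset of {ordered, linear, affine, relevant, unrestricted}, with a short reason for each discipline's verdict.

admitting disciplines: none
use counts: h: 1, q: 1, p: 2, f: 1
uses in reading order: q, p, p, h, f
typing: ill-typed: a function awaiting Q → Q gets Q
ordered: ✗, the type mismatch rejects it
linear: ✗, not simply typable
affine: ✗, fails simple typing
relevant: ✗, a type mismatch blocks all five
unrestricted: ✗, the type mismatch rejects it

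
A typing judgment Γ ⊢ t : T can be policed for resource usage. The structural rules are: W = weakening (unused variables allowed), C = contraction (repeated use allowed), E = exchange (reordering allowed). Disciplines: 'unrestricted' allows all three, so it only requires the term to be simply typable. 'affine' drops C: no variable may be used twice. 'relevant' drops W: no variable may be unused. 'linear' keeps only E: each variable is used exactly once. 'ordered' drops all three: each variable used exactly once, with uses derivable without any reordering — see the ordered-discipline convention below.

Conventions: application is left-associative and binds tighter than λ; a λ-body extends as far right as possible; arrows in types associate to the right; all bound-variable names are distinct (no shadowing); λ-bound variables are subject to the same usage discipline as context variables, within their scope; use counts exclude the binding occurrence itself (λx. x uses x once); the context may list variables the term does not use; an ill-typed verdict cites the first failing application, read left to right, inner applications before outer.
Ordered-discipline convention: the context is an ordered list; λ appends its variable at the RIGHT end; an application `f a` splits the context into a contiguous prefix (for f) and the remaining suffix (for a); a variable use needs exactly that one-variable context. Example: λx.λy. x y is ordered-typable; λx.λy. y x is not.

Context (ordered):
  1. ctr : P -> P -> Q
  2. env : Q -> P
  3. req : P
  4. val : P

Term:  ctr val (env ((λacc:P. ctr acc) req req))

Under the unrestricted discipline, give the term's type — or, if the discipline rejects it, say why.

term : Q
counts: ctr: 2×; env: 1×; req: 2×; val: 1×; acc (bound): 1×
left-to-right use order: ctr, val, env, ctr, acc, req, req
typing: ✓ — Q
all disciplines: ordered ✗; linear ✗; affine ✗; relevant ✓; unrestricted ✓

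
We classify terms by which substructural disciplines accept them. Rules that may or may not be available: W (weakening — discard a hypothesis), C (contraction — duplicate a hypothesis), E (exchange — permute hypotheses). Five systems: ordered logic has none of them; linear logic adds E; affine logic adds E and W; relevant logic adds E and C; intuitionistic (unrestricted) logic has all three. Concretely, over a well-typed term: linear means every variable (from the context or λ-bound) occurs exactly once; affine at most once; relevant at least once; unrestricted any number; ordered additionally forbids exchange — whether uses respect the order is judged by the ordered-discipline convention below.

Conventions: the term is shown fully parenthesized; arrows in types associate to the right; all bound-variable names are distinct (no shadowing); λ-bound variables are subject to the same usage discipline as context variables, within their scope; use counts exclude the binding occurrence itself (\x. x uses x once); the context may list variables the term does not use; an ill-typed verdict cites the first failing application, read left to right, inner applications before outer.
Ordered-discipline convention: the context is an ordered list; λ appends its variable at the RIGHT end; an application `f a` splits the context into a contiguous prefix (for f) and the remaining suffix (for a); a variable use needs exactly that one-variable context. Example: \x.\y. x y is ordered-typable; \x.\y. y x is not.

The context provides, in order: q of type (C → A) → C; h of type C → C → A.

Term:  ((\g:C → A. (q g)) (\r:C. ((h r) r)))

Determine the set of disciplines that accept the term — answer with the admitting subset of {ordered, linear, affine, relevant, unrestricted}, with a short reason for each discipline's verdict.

admitted by: relevant, unrestricted
counts: q: 1; h: 1; g [bound]: 1; r [bound]: 2
uses in reading order: q, g, h, r, r
typing: well-typed — term : C
ordered ✗ (r ×2 used more than once (contraction))
linear ✗ (r ×2 used more than once (contraction))
affine ✗ (r ×2 used more than once (contraction))
relevant ✓ (none of q, h, g, r goes unused)
unrestricted ✓ (typability at C is all that's needed)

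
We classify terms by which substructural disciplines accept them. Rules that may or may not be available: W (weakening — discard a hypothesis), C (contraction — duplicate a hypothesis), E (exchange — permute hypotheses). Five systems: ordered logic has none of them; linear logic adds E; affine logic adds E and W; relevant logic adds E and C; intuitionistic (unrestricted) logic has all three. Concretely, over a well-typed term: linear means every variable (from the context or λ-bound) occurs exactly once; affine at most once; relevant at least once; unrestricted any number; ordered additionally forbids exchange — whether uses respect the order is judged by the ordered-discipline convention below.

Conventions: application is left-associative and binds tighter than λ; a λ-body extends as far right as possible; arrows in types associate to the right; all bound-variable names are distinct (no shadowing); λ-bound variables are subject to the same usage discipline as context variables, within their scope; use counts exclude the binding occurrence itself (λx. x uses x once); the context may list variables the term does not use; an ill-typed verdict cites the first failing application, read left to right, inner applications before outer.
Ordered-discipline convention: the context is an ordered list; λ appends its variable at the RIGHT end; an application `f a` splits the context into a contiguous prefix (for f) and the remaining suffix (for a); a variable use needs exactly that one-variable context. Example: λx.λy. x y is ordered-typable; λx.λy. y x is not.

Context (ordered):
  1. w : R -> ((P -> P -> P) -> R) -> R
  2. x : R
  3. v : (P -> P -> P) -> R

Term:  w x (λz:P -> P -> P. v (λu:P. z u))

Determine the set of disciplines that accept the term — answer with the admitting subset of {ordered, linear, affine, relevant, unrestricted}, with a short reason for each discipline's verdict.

admitted by: ordered, linear, affine, relevant, unrestricted
counts: w: 1, x: 1, v: 1, z (λ-bound): 1, u (λ-bound): 1
left-to-right use order: w, x, v, z, u
typing: well-typed — term : R
ordered: ✓, single-use (w, x, v, z, u), ordered derivation ok
linear: ✓, single use per variable (w, x, v, z, u)
affine: ✓, at most one use each (w, x, v, z, u)
relevant: ✓, every one of w, x, v, z, u appears
unrestricted: ✓, well-typed at R; no restrictions here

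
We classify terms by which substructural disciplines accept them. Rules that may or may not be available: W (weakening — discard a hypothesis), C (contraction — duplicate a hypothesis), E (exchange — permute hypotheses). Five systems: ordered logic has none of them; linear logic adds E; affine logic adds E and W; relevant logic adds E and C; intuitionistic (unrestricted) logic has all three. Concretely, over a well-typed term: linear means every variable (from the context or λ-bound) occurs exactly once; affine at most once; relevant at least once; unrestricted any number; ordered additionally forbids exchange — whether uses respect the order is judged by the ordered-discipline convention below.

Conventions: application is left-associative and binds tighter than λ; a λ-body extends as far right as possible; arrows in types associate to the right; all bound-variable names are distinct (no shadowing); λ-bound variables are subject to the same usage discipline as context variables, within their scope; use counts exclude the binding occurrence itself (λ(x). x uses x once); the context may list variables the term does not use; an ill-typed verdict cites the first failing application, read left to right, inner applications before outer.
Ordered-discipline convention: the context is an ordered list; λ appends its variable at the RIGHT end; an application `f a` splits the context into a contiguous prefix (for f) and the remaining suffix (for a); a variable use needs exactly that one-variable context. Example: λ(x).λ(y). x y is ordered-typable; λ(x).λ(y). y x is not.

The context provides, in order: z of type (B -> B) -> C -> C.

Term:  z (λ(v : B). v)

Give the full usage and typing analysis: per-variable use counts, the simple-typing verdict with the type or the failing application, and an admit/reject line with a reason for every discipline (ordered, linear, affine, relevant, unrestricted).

counts: z ×1; v [bound] ×1
order of uses: z, v
typing: well-typed at C -> C
ordered ✓ (z, v: once each, no exchange needed)
linear ✓ (z, v: one use apiece)
affine ✓ (no duplicate uses among z, v)
relevant ✓ (none of z, v goes unused)
unrestricted ✓ (typability at C -> C is all that's needed)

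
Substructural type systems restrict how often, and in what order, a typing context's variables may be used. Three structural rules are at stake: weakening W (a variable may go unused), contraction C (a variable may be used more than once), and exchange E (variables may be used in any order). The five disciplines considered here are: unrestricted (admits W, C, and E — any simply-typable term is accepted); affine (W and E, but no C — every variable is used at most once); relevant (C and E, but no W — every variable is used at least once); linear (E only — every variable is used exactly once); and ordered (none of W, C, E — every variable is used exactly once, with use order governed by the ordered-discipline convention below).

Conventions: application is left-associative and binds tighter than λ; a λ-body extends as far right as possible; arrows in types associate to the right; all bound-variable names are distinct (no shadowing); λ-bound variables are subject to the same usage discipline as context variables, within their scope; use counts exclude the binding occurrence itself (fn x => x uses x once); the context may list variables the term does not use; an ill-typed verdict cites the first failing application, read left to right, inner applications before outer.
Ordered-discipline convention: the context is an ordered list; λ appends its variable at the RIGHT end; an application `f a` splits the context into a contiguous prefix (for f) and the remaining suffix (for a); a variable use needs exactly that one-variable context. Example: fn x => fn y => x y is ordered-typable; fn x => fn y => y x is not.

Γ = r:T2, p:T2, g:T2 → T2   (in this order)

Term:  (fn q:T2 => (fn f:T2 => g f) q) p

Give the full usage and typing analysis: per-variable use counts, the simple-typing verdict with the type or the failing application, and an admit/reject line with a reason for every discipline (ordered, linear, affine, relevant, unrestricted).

usage: r ×0, p ×1, g ×1, q [bound] ×1, f [bound] ×1
use order (left to right): g, f, q, p
typing: well-typed — term : T2
ordered ✗ (needs weakening: r unused)
linear ✗ (needs weakening: r unused)
affine ✓ (none of r, p, g, q, f used more than once)
relevant ✗ (needs weakening: r unused)
unrestricted ✓ (simply typable at T2; W, C, E all held)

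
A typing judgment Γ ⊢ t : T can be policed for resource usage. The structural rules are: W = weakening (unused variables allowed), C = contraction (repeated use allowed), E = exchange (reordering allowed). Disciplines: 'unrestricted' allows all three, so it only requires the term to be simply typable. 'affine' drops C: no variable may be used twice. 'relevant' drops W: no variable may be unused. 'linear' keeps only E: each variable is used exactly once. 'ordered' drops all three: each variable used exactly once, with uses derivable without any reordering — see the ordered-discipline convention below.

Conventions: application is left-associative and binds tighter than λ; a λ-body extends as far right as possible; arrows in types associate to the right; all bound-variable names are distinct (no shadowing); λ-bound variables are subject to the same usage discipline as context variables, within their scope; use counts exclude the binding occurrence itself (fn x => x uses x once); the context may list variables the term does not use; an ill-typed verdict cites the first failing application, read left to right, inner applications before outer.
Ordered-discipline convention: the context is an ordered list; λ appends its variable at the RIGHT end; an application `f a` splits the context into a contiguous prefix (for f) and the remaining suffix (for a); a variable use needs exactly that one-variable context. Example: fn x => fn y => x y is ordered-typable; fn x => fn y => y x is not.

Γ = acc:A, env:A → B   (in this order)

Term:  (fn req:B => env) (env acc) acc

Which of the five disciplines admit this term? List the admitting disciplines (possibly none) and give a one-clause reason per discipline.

admitting disciplines: unrestricted
variable uses: acc: 2, env: 2, req (λ-bound): 0
left-to-right use order: env, env, acc, acc
typing: well-typed — term : B
ordered: ✗ — acc ×2, env ×2 used more than once (contraction); req never used (weakening)
linear: ✗ — acc ×2, env ×2 used more than once (contraction); req never used (weakening)
affine: ✗ — acc ×2, env ×2 used more than once (contraction)
relevant: ✗ — req never used (weakening)
unrestricted: ✓ — well-typed at B; no restrictions here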